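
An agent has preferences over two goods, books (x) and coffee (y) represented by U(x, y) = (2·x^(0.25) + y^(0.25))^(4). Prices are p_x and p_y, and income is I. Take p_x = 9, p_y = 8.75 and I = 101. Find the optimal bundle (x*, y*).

MU_x ∝ 2·x^(-0.75), MU_y ∝ y^(-0.75), so MRS = 2·(y/x)^(0.75) = p_x/p_y.
Hence y/x = ((1/2)·p_x/p_y)^(1/(0.75)), i.e. raised to the 4/3 power.
With the ratio pinned down, the budget gives x* = I/(p_x + p_y·(y/x)) and y* = (y/x)·x*.
Numerically y/x = 0.41204, so x* = 101/(9 + 8.75·0.41204) = 8.0125 and y* = 0.41204·8.0125 = 3.3015.

x* = 8.0125, y* = 3.3015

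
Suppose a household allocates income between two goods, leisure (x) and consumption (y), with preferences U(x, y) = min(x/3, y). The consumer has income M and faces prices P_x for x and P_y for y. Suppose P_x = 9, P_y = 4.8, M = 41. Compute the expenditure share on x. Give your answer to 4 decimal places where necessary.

Here 3·9 + 4.8 = 31.8, giving x* = 3.8679 and y* = 1.2893.
Expenditure on x: 9·3.8679 = 34.8113; share = 0.8491.

share on x = 0.8491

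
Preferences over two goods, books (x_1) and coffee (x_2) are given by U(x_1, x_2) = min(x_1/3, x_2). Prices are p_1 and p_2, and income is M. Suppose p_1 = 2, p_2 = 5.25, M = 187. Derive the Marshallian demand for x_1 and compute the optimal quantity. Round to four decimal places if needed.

Leontief preferences: the optimum is at the kink where x_1/3 = x_2/1, i.e. x_2 = (1/3)·x_1.
Budget: p_1·x_1 + p_2·(1/3)·x_1 = M, so (3·p_1 + p_2)·x_1 = 3·M.
Demand: x_1*(p_1,p_2,M) = 3·M/(3·p_1 + p_2), x_2* = M/(3·p_1 + p_2).
Here 3·2 + 5.25 = 11.25, giving x_1* = 49.8667.

x_1* = 49.8667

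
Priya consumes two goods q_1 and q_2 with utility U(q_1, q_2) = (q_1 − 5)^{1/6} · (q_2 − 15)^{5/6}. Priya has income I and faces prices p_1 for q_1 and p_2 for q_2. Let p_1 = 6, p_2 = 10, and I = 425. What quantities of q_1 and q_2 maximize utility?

MRS = (1/5)·(q_2−15)/(q_1−5). Tangency with p_1/p_2 gives q_2−15 = 5·(p_1/p_2)·(q_1−5).
Substituting into the budget: q_1* = 5 + 1/6·(I − 5·p_1 − 15·p_2)/p_1, and q_2* = 15 + 5/6·(…)/p_2.
Discretionary income = 425 − 5·6 − 15·10 = 245; q_1* = 5 + 1/6·245/6 = 11.8056; q_2* = 15 + 5/6·245/10 = 35.4167.

q_1* = 11.8056, q_2* = 35.4167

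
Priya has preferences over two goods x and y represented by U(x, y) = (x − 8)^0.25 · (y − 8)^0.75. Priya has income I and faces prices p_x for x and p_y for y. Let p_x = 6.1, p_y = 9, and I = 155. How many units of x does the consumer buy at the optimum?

Let x' = x−8, y' = y−8. MRS = (1/3)·y'/x' = p_x/p_y.
After buying the subsistence bundle (8, 8), a share 0.25 of the remaining income goes to x: x* = 8 + 0.25·(I − 8p_x − 8p_y)/p_x.
Discretionary income = 155 − 8·6.1 − 8·9 = 34.2; x* = 8 + 0.25·34.2/6.1 = 9.4016.

x* = 9.4016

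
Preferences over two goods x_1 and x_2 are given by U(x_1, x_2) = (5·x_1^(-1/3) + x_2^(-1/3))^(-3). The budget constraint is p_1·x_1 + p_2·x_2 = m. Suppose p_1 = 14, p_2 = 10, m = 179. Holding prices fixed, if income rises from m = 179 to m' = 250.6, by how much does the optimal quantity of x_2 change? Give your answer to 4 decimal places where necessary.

MRS = MU_x_1/MU_x_2 = 5·(x_2/x_1)^(4/3). Set equal to p_1/p_2.
Hence x_2/x_1 = ((1/5)·p_1/p_2)^(1/(4/3)), i.e. raised to the 0.75 power.
With the ratio pinned down, the budget gives x_1* = m/(p_1 + p_2·(x_2/x_1)) and x_2* = (x_2/x_1)·x_1*.
Numerically x_2/x_1 = 0.384918, so x_1* = 179/(14 + 10·0.384918) = 10.0285 and x_2* = 0.384918·10.0285 = 3.8601.
At m' = 250.6: x_2* = 5.4042. Change: 5.4042 − 3.8601 = 1.5441.

Δx_2* = 1.5441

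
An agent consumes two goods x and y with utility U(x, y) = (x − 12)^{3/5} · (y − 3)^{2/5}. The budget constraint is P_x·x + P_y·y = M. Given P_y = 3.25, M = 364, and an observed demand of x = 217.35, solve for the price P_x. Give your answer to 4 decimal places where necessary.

This is Cobb-Douglas in (x−12, y−3): tangency gives 0.6·P_y·(y−3) = 0.4·P_x·(x−12).
After buying the subsistence bundle (12, 3), a share 0.6 of the remaining income goes to x: x* = 12 + 0.6·(M − 12P_x − 3P_y)/P_x.
Set x* = 217.35 in the demand function and solve for P_x: P_x = 1.

P_x = 1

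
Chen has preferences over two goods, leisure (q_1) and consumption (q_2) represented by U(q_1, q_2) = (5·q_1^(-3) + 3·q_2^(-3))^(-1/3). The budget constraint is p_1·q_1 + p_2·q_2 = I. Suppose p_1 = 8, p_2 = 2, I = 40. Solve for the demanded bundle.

MRS = MU_q_1/MU_q_2 = (5/3)·(q_2/q_1)^(4). Set equal to p_1/p_2.
Hence q_2/q_1 = ((3/5)·p_1/p_2)^(1/(4)), i.e. raised to the 0.25 power.
Substitute q_2 = (q_2/q_1)·q_1 into the budget: q_1* = I/(p_1 + p_2·(q_2/q_1)).
Numerically q_2/q_1 = 1.244666, so q_1* = 40/(8 + 2·1.244666) = 3.8134 and q_2* = 1.244666·3.8134 = 4.7464.

q_1* = 3.8134, q_2* = 4.7464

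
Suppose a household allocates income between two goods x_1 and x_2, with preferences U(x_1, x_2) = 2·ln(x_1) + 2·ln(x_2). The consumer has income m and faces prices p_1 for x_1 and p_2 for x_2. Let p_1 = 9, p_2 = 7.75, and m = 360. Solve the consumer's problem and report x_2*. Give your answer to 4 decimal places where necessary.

Tangency: MRS = x_2/x_1 = p_1/p_2.
Rearranging, p_2·x_2 = p_1·x_1. Substituting into the budget gives p_1·x_1·(1 + 1) = m.
Demand: x_1*(p_1,p_2,m) = 0.5·m/p_1 and x_2* = 0.5·m/p_2.
At p_1=9, p_2=7.75, m=360: x_2* = 0.5·360/7.75 = 23.2258.

x_2* = 23.2258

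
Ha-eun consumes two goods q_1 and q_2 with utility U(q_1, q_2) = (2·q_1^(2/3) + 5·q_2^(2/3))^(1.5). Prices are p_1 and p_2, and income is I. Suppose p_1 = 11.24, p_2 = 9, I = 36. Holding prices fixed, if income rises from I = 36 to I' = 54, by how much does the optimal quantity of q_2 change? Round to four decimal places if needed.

Δq_2* = 1.9212

MU_q_1 ∝ 2·q_1^(-1/3), MU_q_2 ∝ 5·q_2^(-1/3), so MRS = (2/5)·(q_2/q_1)^(1/3) = p_1/p_2.
Hence q_2/q_1 = ((5/2)·p_1/p_2)^(1/(1/3)), i.e. raised to the 3 power.
With the ratio pinned down, the budget gives q_1* = I/(p_1 + p_2·(q_2/q_1)) and q_2* = (q_2/q_1)·q_1*.
Numerically q_2/q_1 = 30.43627, so q_1* = 36/(11.24 + 9·30.43627) = 0.1262 and q_2* = 30.43627·0.1262 = 3.8423.
At I' = 54: q_2* = 5.7635. Change: 5.7635 − 3.8423 = 1.9212.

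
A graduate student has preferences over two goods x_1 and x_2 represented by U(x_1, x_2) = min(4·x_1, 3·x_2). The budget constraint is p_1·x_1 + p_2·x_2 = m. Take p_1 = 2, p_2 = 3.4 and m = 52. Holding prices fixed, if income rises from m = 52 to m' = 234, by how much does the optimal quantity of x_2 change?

Leontief preferences: the optimum is at the kink where x_1/3 = x_2/4, i.e. x_2 = (4/3)·x_1.
Budget: p_1·x_1 + p_2·(4/3)·x_1 = m, so (3·p_1 + 4·p_2)·x_1 = 3·m.
Demand: x_1*(p_1,p_2,m) = 3·m/(3·p_1 + 4·p_2), x_2* = 4·m/(3·p_1 + 4·p_2).
Here 3·2 + 4·3.4 = 19.6, giving x_2* = 10.6122.
At m' = 234: x_2* = 47.7551. Change: 47.7551 − 10.6122 = 37.1429.

Δx_2* = 37.1429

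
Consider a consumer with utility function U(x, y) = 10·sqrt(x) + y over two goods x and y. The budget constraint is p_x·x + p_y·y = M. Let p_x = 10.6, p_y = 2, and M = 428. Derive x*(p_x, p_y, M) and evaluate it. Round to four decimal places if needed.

x* = 0.89

Utility is quasi-linear in y; the FOC for x is 5/√x = p_x/p_y.
Thus x* = (5·p_y/p_x)² — independent of M — with the rest of income spent on y.
Plugging in: x* = (5·2/10.6)² = 0.89.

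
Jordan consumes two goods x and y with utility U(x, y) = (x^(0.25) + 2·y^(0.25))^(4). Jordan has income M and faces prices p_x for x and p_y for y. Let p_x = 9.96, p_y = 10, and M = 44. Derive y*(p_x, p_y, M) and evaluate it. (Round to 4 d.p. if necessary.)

y* = 3.1487

Numerically y/x = 2.506412, so x* = 44/(9.96 + 10·2.506412) = 1.2563 and y* = 2.506412·1.2563 = 3.1487.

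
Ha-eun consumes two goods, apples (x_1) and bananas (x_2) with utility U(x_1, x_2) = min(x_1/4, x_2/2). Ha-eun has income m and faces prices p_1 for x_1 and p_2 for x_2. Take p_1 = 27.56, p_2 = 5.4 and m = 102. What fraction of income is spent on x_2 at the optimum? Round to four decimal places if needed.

share on x_2 = 0.0892

Leontief preferences: the optimum is at the kink where x_1/4 = x_2/2, i.e. x_2 = (1/2)·x_1.
Budget: p_1·x_1 + p_2·(1/2)·x_1 = m, so (4·p_1 + 2·p_2)·x_1 = 4·m.
Demand: x_1*(p_1,p_2,m) = 4·m/(4·p_1 + 2·p_2), x_2* = 2·m/(4·p_1 + 2·p_2).
Here 4·27.56 + 2·5.4 = 121.04, giving x_1* = 3.3708 and x_2* = 1.6854.
Expenditure on x_2: 5.4·1.6854 = 9.1011; share = 0.0892.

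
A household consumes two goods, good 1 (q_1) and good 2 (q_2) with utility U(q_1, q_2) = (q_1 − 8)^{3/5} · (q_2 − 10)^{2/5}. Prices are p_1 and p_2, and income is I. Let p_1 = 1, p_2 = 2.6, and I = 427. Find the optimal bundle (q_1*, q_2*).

MRS = (3/2)·(q_2−10)/(q_1−8). Tangency with p_1/p_2 gives q_2−10 = (2/3)·(p_1/p_2)·(q_1−8).
After buying the subsistence bundle (8, 10), a share 0.6 of the remaining income goes to q_1: q_1* = 8 + 0.6·(I − 8p_1 − 10p_2)/p_1.
Discretionary income = 427 − 8·1 − 10·2.6 = 393; q_1* = 8 + 0.6·393/1 = 243.8; q_2* = 10 + 0.4·393/2.6 = 70.4615.

q_1* = 243.8, q_2* = 70.4615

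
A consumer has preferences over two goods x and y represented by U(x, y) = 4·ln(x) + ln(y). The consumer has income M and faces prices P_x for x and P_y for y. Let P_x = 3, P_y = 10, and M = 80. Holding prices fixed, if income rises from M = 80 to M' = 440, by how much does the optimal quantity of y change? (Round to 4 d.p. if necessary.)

Δy* = 7.2

Demand: x*(P_x,P_y,M) = 0.8·M/P_x and y* = 0.2·M/P_y.
At P_x=3, P_y=10, M=80: y* = 0.2·80/10 = 1.6.
At M' = 440: y* = 8.8. Change: 8.8 − 1.6 = 7.2.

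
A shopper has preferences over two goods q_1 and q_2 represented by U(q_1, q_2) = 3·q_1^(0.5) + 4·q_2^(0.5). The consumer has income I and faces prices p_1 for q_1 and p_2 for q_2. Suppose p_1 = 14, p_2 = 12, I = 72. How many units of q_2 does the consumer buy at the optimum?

q_2* = 4.0482

From the CES first-order condition, (3/4)·(q_2/q_1)^(0.5) = p_1/p_2.
Solve for the ratio: q_2/q_1 = [(4/3)·p_1/p_2]^(2).
With the ratio pinned down, the budget gives q_1* = I/(p_1 + p_2·(q_2/q_1)) and q_2* = (q_2/q_1)·q_1*.
Numerically q_2/q_1 = 2.419753, so q_1* = 72/(14 + 12·2.419753) = 1.673 and q_2* = 2.419753·1.673 = 4.0482.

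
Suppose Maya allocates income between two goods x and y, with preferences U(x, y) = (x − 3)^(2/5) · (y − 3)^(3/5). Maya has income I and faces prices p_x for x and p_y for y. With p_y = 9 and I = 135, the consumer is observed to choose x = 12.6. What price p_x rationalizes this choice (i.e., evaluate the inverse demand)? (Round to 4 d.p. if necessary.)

Let x' = x−3, y' = y−3. MRS = (2/3)·y'/x' = p_x/p_y.
After buying the subsistence bundle (3, 3), a share 0.4 of the remaining income goes to x: x* = 3 + 0.4·(I − 3p_x − 3p_y)/p_x.
Set x* = 12.6 in the demand function and solve for p_x: p_x = 4.

p_x = 4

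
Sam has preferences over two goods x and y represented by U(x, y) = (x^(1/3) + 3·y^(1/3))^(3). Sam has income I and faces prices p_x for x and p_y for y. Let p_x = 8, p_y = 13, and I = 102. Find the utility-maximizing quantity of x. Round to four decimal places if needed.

x* = 2.5117

MRS = MU_x/MU_y = (1/3)·(y/x)^(2/3). Set equal to p_x/p_y.
Solve for the ratio: y/x = [3·p_x/p_y]^(1.5).
With the ratio pinned down, the budget gives x* = I/(p_x + p_y·(y/x)) and y* = (y/x)·x*.
Numerically y/x = 2.508429, so x* = 102/(8 + 13·2.508429) = 2.5117.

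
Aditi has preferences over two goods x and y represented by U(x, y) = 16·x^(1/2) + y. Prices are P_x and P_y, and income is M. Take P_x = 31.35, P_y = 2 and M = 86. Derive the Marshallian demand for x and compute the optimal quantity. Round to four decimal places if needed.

x* = 0.2605

MU_x = 8/√x, MU_y = 1. Tangency: 8/√x = P_x/P_y.
Solve: √x = 8·P_y/P_x, so x*(P_x,P_y) = (8·P_y/P_x)², and y* = (M − P_x·x*)/P_y.
Plugging in: x* = (8·2/31.35)² = 0.2605.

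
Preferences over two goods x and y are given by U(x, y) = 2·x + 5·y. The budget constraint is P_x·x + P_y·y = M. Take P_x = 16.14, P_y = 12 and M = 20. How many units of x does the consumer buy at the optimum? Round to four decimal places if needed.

x* = 0

Perfect substitutes: compare marginal utility per dollar. 2/P_x vs 5/P_y → 0.1239 vs 0.4167.
y gives more utility per dollar, so spend all income on y: y* = M/P_y, x* = 0.
Numerically: x* = 0, y* = 1.6667.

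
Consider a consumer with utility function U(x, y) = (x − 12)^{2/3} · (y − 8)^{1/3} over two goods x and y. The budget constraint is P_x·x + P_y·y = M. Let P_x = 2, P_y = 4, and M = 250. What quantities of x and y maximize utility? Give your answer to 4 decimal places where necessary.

x* = 76.6667, y* = 24.1667

Let x' = x−12, y' = y−8. MRS = 2·y'/x' = P_x/P_y.
Substituting into the budget: x* = 12 + 2/3·(M − 12·P_x − 8·P_y)/P_x, and y* = 8 + 1/3·(…)/P_y.
Discretionary income = 250 − 12·2 − 8·4 = 194; x* = 12 + 2/3·194/2 = 76.6667; y* = 8 + 1/3·194/4 = 24.1667.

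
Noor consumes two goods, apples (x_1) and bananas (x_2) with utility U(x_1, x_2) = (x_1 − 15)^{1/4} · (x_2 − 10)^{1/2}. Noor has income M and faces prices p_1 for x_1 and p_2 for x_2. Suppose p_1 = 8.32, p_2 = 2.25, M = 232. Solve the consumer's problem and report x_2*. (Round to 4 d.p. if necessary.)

Let x_1' = x_1−15, x_2' = x_2−10. MRS = (1/2)·x_2'/x_1' = p_1/p_2.
After buying the subsistence bundle (15, 10), a share 1/3 of the remaining income goes to x_1: x_1* = 15 + 1/3·(M − 15p_1 − 10p_2)/p_1.
Discretionary income = 232 − 15·8.32 − 10·2.25 = 84.7; x_2* = 10 + 2/3·84.7/2.25 = 35.0963.

x_2* = 35.0963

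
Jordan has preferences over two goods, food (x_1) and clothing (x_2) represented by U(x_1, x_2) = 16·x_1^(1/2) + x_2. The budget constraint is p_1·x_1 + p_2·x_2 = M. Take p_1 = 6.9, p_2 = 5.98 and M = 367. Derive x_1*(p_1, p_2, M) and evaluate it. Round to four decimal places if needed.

x_1* = 48.0711

Set MRS = p_1/p_2: 8·x_1^(−1/2) = p_1/p_2.
Thus x_1* = (8·p_2/p_1)² — independent of M — with the rest of income spent on x_2.
Plugging in: x_1* = (8·5.98/6.9)² = 48.0711.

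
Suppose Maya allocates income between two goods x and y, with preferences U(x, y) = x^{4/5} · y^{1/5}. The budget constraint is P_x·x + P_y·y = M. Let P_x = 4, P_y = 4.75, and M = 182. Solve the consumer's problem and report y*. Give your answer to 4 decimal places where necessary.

MU_x/MU_y = (0.8·y)/(0.2·x); tangency sets this equal to P_x/P_y.
So 0.8·P_y·y = 0.2·P_x·x; combined with the budget, a share 0.8 of income goes to x.
Demand: x*(P_x,P_y,M) = 0.8·M/P_x and y* = 0.2·M/P_y.
At P_x=4, P_y=4.75, M=182: y* = 0.2·182/4.75 = 7.6632.

y* = 7.6632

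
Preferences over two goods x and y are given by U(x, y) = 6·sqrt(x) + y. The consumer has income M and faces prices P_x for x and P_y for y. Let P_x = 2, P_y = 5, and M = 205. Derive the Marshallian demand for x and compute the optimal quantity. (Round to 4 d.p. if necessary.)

Solve: √x = 3·P_y/P_x, so x*(P_x,P_y) = (3·P_y/P_x)², and y* = (M − P_x·x*)/P_y.
Plugging in: x* = (3·5/2)² = 56.25.

x* = 56.25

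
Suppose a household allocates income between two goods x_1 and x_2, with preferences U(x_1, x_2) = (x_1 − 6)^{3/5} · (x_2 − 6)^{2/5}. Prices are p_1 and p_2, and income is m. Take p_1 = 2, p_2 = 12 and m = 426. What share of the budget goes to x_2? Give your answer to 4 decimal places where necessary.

Let x_1' = x_1−6, x_2' = x_2−6. MRS = (3/2)·x_2'/x_1' = p_1/p_2.
After buying the subsistence bundle (6, 6), a share 0.6 of the remaining income goes to x_1: x_1* = 6 + 0.6·(m − 6p_1 − 6p_2)/p_1.
Discretionary income = 426 − 6·2 − 6·12 = 342; x_1* = 6 + 0.6·342/2 = 108.6; x_2* = 6 + 0.4·342/12 = 17.4.
Expenditure on x_2: 12·17.4 = 208.8; share = 0.4901.

share on x_2 = 0.4901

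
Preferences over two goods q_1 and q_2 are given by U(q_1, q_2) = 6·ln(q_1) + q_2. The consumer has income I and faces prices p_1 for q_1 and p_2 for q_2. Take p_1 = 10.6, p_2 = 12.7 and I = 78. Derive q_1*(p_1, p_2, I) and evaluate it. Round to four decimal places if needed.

q_1* = 7.1887

Set MRS = p_1/p_2: (6/q_1)/1 = p_1/p_2.
So q_1*(p_1,p_2) = 6·p_2/p_1, independent of income; and q_2* = (I − 6·p_2)/p_2.
At the given prices: q_1* = 6·12.7/10.6 = 7.1887.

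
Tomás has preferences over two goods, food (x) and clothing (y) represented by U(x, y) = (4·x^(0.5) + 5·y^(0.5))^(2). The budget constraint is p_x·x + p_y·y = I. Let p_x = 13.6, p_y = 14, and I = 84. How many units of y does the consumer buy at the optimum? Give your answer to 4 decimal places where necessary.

y* = 3.617

From the CES first-order condition, (4/5)·(y/x)^(0.5) = p_x/p_y.
Solve for the ratio: y/x = [(5/4)·p_x/p_y]^(2).
Substitute y = (y/x)·x into the budget: x* = I/(p_x + p_y·(y/x)).
Numerically y/x = 1.47449, so x* = 84/(13.6 + 14·1.47449) = 2.4531 and y* = 1.47449·2.4531 = 3.617.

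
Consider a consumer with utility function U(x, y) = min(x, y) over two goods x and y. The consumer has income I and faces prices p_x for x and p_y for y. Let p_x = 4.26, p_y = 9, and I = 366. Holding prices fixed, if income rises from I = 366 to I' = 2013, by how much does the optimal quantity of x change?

Demand: x*(p_x,p_y,I) = I/(p_x + p_y), y* = I/(p_x + p_y).
Here 4.26 + 9 = 13.26, giving x* = 27.6018.
At I' = 2013: x* = 151.81. Change: 151.81 − 27.6018 = 124.2081.

Δx* = 124.2081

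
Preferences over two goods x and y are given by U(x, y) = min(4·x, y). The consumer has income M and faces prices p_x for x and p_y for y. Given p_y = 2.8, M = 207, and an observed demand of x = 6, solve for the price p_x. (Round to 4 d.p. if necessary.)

p_x = 23.3

Leontief preferences: the optimum is at the kink where x/1 = y/4, i.e. y = 4·x.
Budget: p_x·x + p_y·4·x = M, so (p_x + 4·p_y)·x = M.
Demand: x*(p_x,p_y,M) = M/(p_x + 4·p_y), y* = 4·M/(p_x + 4·p_y).
Set x* = 6 in the demand function and solve for p_x: p_x = 23.3.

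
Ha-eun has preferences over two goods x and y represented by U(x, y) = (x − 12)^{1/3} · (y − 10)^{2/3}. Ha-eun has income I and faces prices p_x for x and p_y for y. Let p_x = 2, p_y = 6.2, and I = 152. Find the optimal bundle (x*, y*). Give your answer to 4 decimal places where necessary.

x* = 23, y* = 17.0968

MRS = (1/2)·(y−10)/(x−12). Tangency with p_x/p_y gives y−10 = 2·(p_x/p_y)·(x−12).
After buying the subsistence bundle (12, 10), a share 1/3 of the remaining income goes to x: x* = 12 + 1/3·(I − 12p_x − 10p_y)/p_x.
Discretionary income = 152 − 12·2 − 10·6.2 = 66; x* = 12 + 1/3·66/2 = 23; y* = 10 + 2/3·66/6.2 = 17.0968.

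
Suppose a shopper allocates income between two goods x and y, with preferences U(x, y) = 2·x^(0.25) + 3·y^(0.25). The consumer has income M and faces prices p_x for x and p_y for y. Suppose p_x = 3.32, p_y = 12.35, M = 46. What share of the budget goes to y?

MU_x ∝ 2·x^(-0.75), MU_y ∝ 3·y^(-0.75), so MRS = (2/3)·(y/x)^(0.75) = p_x/p_y.
Hence y/x = ((3/2)·p_x/p_y)^(1/(0.75)), i.e. raised to the 4/3 power.
Substitute y = (y/x)·x into the budget: x* = M/(p_x + p_y·(y/x)).
Numerically y/x = 0.297909, so x* = 46/(3.32 + 12.35·0.297909) = 6.5722 and y* = 0.297909·6.5722 = 1.9579.
Expenditure on y: 12.35·1.9579 = 24.1803; share = 0.5257.

share on y = 0.5257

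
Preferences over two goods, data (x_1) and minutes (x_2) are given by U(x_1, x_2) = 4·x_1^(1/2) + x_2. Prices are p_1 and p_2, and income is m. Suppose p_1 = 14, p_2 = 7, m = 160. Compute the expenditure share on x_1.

Utility is quasi-linear in x_2; the FOC for x_1 is 2/√x_1 = p_1/p_2.
Thus x_1* = (2·p_2/p_1)² — independent of m — with the rest of income spent on x_2.
Plugging in: x_1* = (2·7/14)² = 1, x_2* = 20.8571.
Expenditure on x_1: 14·1 = 14; share = 0.0875.

share on x_1 = 0.0875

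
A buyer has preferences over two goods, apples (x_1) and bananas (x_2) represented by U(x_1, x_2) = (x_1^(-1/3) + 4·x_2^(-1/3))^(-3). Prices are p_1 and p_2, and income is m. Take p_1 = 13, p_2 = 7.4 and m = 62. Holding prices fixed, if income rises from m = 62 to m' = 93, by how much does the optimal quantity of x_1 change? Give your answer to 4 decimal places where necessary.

Δx_1* = 0.6898

MU_x_1 ∝ x_1^(-4/3), MU_x_2 ∝ 4·x_2^(-4/3), so MRS = (1/4)·(x_2/x_1)^(4/3) = p_1/p_2.
Hence x_2/x_1 = (4·p_1/p_2)^(1/(4/3)), i.e. raised to the 0.75 power.
Substitute x_2 = (x_2/x_1)·x_1 into the budget: x_1* = m/(p_1 + p_2·(x_2/x_1)).
Numerically x_2/x_1 = 4.315973, so x_1* = 62/(13 + 7.4·4.315973) = 1.3797.
At m' = 93: x_1* = 2.0695. Change: 2.0695 − 1.3797 = 0.6898.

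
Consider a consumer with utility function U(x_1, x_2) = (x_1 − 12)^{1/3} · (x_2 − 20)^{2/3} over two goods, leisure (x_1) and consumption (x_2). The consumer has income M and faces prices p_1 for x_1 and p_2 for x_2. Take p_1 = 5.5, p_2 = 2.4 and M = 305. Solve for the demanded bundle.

This is Cobb-Douglas in (x_1−12, x_2−20): tangency gives 1/3·p_2·(x_2−20) = 2/3·p_1·(x_1−12).
Substituting into the budget: x_1* = 12 + 1/3·(M − 12·p_1 − 20·p_2)/p_1, and x_2* = 20 + 2/3·(…)/p_2.
Discretionary income = 305 − 12·5.5 − 20·2.4 = 191; x_1* = 12 + 1/3·191/5.5 = 23.5758; x_2* = 20 + 2/3·191/2.4 = 73.0556.

x_1* = 23.5758, x_2* = 73.0556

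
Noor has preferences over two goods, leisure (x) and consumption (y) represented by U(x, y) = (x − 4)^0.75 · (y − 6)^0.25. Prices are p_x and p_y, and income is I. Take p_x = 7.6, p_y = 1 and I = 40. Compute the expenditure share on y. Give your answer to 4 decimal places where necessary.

Let x' = x−4, y' = y−6. MRS = 3·y'/x' = p_x/p_y.
Substituting into the budget: x* = 4 + 0.75·(I − 4·p_x − 6·p_y)/p_x, and y* = 6 + 0.25·(…)/p_y.
Discretionary income = 40 − 4·7.6 − 6·1 = 3.6; x* = 4 + 0.75·3.6/7.6 = 4.3553; y* = 6 + 0.25·3.6/1 = 6.9.
Expenditure on y: 1·6.9 = 6.9; share = 0.1725.

share on y = 0.1725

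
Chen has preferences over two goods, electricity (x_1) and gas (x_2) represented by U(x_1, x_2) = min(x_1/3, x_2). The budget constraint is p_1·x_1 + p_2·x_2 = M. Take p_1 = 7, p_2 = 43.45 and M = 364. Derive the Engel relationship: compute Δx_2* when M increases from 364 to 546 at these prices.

Leontief preferences: the optimum is at the kink where x_1/3 = x_2/1, i.e. x_2 = (1/3)·x_1.
Budget: p_1·x_1 + p_2·(1/3)·x_1 = M, so (3·p_1 + p_2)·x_1 = 3·M.
Demand: x_1*(p_1,p_2,M) = 3·M/(3·p_1 + p_2), x_2* = M/(3·p_1 + p_2).
Here 3·7 + 43.45 = 64.45, giving x_2* = 5.6478.
At M' = 546: x_2* = 8.4717. Change: 8.4717 − 5.6478 = 2.8239.

Δx_2* = 2.8239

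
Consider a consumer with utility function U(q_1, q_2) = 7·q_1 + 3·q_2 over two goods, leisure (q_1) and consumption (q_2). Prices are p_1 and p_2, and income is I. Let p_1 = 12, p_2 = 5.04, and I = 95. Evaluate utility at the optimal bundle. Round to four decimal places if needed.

Linear utility — the consumer picks whichever good has higher MU/price: 7/12 = 0.5833 vs 3/5.04 = 0.5952.
q_2 gives more utility per dollar, so spend all income on q_2: q_2* = I/p_2, q_1* = 0.
Numerically: q_1* = 0, q_2* = 18.8492.
Utility at the optimum: U(0, 18.8492) = 56.5476.

V = 56.5476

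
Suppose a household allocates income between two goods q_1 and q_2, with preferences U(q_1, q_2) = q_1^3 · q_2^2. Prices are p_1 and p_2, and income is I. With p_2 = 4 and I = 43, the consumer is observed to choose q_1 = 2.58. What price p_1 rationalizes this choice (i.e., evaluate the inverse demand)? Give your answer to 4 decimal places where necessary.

p_1 = 10

MU_q_1/MU_q_2 = (3·q_2)/(2·q_1); tangency sets this equal to p_1/p_2.
Rearranging, p_2·q_2 = (2/3)·p_1·q_1. Substituting into the budget gives p_1·q_1·(1 + (2/3)) = I.
Demand: q_1*(p_1,p_2,I) = 0.6·I/p_1 and q_2* = 0.4·I/p_2.
Set q_1* = 2.58 in the demand function and solve for p_1: p_1 = 10.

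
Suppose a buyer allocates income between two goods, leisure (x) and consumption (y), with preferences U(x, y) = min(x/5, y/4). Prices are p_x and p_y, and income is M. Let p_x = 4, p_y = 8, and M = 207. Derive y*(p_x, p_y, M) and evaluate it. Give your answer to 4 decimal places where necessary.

Here 5·4 + 4·8 = 52, giving y* = 15.9231.

y* = 15.9231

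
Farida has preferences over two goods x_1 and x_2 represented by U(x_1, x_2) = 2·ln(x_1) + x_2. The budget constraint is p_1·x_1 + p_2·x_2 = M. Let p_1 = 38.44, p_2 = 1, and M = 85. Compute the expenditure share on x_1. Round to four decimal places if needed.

Set MRS = p_1/p_2: (2/x_1)/1 = p_1/p_2.
So x_1*(p_1,p_2) = 2·p_2/p_1, independent of income; and x_2* = (M − 2·p_2)/p_2.
At the given prices: x_1* = 2·1/38.44 = 0.052, and x_2* = 83.
Expenditure on x_1: 38.44·0.052 = 2; share = 0.0235.

share on x_1 = 0.0235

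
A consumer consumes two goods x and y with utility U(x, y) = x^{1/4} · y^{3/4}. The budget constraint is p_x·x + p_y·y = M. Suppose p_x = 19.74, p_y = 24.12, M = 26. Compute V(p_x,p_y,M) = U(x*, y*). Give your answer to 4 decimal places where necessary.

The MRS is (1/3)·y/x. Set MRS = p_x/p_y.
So 0.25·p_y·y = 0.75·p_x·x; combined with the budget, a share 0.25 of income goes to x.
Demand: x*(p_x,p_y,M) = 0.25·M/p_x and y* = 0.75·M/p_y.
At p_x=19.74, p_y=24.12, M=26: x* = 0.25·26/19.74 = 0.3293, y* = 0.8085.
Utility at the optimum: U(0.3293, 0.8085) = 0.6459.

V = 0.6459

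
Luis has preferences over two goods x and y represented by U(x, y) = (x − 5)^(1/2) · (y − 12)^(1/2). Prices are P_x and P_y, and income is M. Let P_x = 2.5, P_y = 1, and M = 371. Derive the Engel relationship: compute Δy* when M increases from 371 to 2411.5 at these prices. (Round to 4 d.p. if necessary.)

MRS = (y−12)/(x−5). Tangency with P_x/P_y gives y−12 = (P_x/P_y)·(x−5).
After buying the subsistence bundle (5, 12), a share 0.5 of the remaining income goes to x: x* = 5 + 0.5·(M − 5P_x − 12P_y)/P_x.
Discretionary income = 371 − 5·2.5 − 12·1 = 346.5; y* = 12 + 0.5·346.5/1 = 185.25.
At M' = 2411.5: y* = 1205.5. Change: 1205.5 − 185.25 = 1020.25.

Δy* = 1020.25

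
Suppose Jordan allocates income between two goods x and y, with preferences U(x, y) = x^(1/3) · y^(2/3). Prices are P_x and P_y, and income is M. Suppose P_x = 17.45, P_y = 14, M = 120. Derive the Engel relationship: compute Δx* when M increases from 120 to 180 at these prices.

Δx* = 1.1461

Demand: x*(P_x,P_y,M) = 1/3·M/P_x and y* = 2/3·M/P_y.
At P_x=17.45, P_y=14, M=120: x* = 1/3·120/17.45 = 2.2923.
At M' = 180: x* = 3.4384. Change: 3.4384 − 2.2923 = 1.1461.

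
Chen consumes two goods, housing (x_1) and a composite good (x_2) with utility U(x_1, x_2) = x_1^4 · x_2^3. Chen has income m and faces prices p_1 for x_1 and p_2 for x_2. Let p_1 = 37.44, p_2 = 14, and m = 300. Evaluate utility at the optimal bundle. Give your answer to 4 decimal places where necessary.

V = 340438.5759

MU_x_1/MU_x_2 = (4·x_2)/(3·x_1); tangency sets this equal to p_1/p_2.
So 4·p_2·x_2 = 3·p_1·x_1; combined with the budget, a share 4/7 of income goes to x_1.
Demand: x_1*(p_1,p_2,m) = 4/7·m/p_1 and x_2* = 3/7·m/p_2.
At p_1=37.44, p_2=14, m=300: x_1* = 4/7·300/37.44 = 4.5788, x_2* = 9.1837.
Utility at the optimum: U(4.5788, 9.1837) = 340438.5759.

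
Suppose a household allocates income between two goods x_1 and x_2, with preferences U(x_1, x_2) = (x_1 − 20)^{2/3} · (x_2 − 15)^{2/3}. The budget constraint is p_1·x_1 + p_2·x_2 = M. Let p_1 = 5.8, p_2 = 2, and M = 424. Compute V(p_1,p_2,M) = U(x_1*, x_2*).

Let x_1' = x_1−20, x_2' = x_2−15. MRS = x_2'/x_1' = p_1/p_2.
Substituting into the budget: x_1* = 20 + 0.5·(M − 20·p_1 − 15·p_2)/p_1, and x_2* = 15 + 0.5·(…)/p_2.
Discretionary income = 424 − 20·5.8 − 15·2 = 278; x_1* = 20 + 0.5·278/5.8 = 43.9655; x_2* = 15 + 0.5·278/2 = 84.5.
Utility at the optimum: U(43.9655, 84.5) = 140.5123.

V = 140.5123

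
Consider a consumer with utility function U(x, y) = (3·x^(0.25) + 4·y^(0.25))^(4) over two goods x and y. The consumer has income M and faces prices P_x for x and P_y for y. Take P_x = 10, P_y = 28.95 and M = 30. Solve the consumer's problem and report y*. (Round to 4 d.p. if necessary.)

With the ratio pinned down, the budget gives x* = M/(P_x + P_y·(y/x)) and y* = (y/x)·x*.
Numerically y/x = 0.355675, so x* = 30/(10 + 28.95·0.355675) = 1.4781 and y* = 0.355675·1.4781 = 0.5257.

y* = 0.5257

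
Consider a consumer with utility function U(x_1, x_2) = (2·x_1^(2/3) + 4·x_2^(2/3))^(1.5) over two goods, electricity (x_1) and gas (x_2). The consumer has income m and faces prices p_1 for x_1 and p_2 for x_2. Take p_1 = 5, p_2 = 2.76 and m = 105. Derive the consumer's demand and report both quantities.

x_1* = 0.7705, x_2* = 36.6476

MRS = MU_x_1/MU_x_2 = (1/2)·(x_2/x_1)^(1/3). Set equal to p_1/p_2.
Solve for the ratio: x_2/x_1 = [2·p_1/p_2]^(3).
Substitute x_2 = (x_2/x_1)·x_1 into the budget: x_1* = m/(p_1 + p_2·(x_2/x_1)).
Numerically x_2/x_1 = 47.563385, so x_1* = 105/(5 + 2.76·47.563385) = 0.7705 and x_2* = 47.563385·0.7705 = 36.6476.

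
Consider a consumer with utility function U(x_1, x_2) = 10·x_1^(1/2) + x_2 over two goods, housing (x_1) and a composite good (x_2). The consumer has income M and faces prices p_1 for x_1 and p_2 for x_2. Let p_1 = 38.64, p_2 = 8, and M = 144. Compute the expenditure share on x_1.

share on x_1 = 0.2876

MU_x_1 = 5/√x_1, MU_x_2 = 1. Tangency: 5/√x_1 = p_1/p_2.
Thus x_1* = (5·p_2/p_1)² — independent of M — with the rest of income spent on x_2.
Plugging in: x_1* = (5·8/38.64)² = 1.0716, x_2* = 12.824.
Expenditure on x_1: 38.64·1.0716 = 41.4079; share = 0.2876.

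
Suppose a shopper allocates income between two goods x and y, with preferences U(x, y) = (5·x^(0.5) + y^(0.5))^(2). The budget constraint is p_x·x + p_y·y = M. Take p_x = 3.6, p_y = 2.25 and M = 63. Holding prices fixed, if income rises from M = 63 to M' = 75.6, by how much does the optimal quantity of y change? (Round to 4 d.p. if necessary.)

Δy* = 0.3368

Substitute y = (y/x)·x into the budget: x* = M/(p_x + p_y·(y/x)).
Numerically y/x = 0.1024, so x* = 63/(3.6 + 2.25·0.1024) = 16.4474 and y* = 0.1024·16.4474 = 1.6842.
At M' = 75.6: y* = 2.0211. Change: 2.0211 − 1.6842 = 0.3368.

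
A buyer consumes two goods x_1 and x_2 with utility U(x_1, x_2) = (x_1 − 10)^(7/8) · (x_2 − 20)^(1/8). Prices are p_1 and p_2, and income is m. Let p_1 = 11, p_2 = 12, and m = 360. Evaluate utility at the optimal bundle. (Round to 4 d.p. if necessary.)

This is Cobb-Douglas in (x_1−10, x_2−20): tangency gives 0.875·p_2·(x_2−20) = 0.125·p_1·(x_1−10).
After buying the subsistence bundle (10, 20), a share 0.875 of the remaining income goes to x_1: x_1* = 10 + 0.875·(m − 10p_1 − 20p_2)/p_1.
Discretionary income = 360 − 10·11 − 20·12 = 10; x_1* = 10 + 0.875·10/11 = 10.7955; x_2* = 20 + 0.125·10/12 = 20.1042.
Utility at the optimum: U(10.7955, 20.1042) = 0.617.

V = 0.617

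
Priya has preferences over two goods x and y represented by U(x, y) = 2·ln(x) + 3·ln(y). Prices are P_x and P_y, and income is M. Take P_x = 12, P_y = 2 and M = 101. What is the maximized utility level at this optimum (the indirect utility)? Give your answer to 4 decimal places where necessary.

MU_x/MU_y = (2·y)/(3·x); tangency sets this equal to P_x/P_y.
Rearranging, P_y·y = (3/2)·P_x·x. Substituting into the budget gives P_x·x·(1 + (3/2)) = M.
Demand: x*(P_x,P_y,M) = 0.4·M/P_x and y* = 0.6·M/P_y.
At P_x=12, P_y=2, M=101: x* = 0.4·101/12 = 3.3667, y* = 30.3.
Utility at the optimum: U(3.3667, 30.3) = 12.6613.

V = 12.6613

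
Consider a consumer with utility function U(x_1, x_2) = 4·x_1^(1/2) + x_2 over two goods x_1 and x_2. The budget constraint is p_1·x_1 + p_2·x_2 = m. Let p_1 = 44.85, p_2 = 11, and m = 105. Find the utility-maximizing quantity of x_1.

x_1* = 0.2406

MU_x_1 = 2/√x_1, MU_x_2 = 1. Tangency: 2/√x_1 = p_1/p_2.
Solve: √x_1 = 2·p_2/p_1, so x_1*(p_1,p_2) = (2·p_2/p_1)², and x_2* = (m − p_1·x_1*)/p_2.
Plugging in: x_1* = (2·11/44.85)² = 0.2406.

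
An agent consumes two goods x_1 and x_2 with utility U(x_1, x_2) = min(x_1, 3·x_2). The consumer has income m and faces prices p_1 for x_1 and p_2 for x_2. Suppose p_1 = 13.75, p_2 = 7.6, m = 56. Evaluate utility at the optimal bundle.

V = 3.4391

With perfect complements, no substitution: consume in ratio x_1:x_2 = 3:1.
Budget: p_1·x_1 + p_2·(1/3)·x_1 = m, so (3·p_1 + p_2)·x_1 = 3·m.
Demand: x_1*(p_1,p_2,m) = 3·m/(3·p_1 + p_2), x_2* = m/(3·p_1 + p_2).
Here 3·13.75 + 7.6 = 48.85, giving x_1* = 3.4391 and x_2* = 1.1464.
Utility at the optimum: U(3.4391, 1.1464) = 3.4391.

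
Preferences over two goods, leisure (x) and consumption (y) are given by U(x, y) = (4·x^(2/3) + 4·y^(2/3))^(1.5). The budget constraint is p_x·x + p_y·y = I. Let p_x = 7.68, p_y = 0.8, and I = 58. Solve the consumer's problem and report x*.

From the CES first-order condition, (y/x)^(1/3) = p_x/p_y.
Solve for the ratio: y/x = [p_x/p_y]^(3).
With the ratio pinned down, the budget gives x* = I/(p_x + p_y·(y/x)) and y* = (y/x)·x*.
Numerically y/x = 884.736, so x* = 58/(7.68 + 0.8·884.736) = 0.0811.

x* = 0.0811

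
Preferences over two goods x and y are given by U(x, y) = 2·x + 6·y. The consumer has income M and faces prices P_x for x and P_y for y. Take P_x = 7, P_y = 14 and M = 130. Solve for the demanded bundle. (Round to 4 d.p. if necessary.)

x* = 0, y* = 9.2857

Linear utility — the consumer picks whichever good has higher MU/price: 2/7 = 0.2857 vs 6/14 = 0.4286.
y gives more utility per dollar, so spend all income on y: y* = M/P_y, x* = 0.
Numerically: x* = 0, y* = 9.2857.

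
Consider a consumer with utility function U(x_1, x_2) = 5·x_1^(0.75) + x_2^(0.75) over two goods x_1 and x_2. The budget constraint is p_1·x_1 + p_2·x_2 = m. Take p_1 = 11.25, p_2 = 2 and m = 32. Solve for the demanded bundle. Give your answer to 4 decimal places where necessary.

MRS = MU_x_1/MU_x_2 = 5·(x_2/x_1)^(0.25). Set equal to p_1/p_2.
Hence x_2/x_1 = ((1/5)·p_1/p_2)^(1/(0.25)), i.e. raised to the 4 power.
Substitute x_2 = (x_2/x_1)·x_1 into the budget: x_1* = m/(p_1 + p_2·(x_2/x_1)).
Numerically x_2/x_1 = 1.601807, so x_1* = 32/(11.25 + 2·1.601807) = 2.214 and x_2* = 1.601807·2.214 = 3.5464.

x_1* = 2.214, x_2* = 3.5464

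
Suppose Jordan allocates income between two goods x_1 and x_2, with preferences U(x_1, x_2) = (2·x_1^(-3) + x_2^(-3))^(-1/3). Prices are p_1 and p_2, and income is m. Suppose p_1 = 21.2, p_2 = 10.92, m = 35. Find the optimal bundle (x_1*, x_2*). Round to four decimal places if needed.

x_1* = 1.0924, x_2* = 1.0843

From the CES first-order condition, 2·(x_2/x_1)^(4) = p_1/p_2.
Hence x_2/x_1 = ((1/2)·p_1/p_2)^(1/(4)), i.e. raised to the 0.25 power.
Substitute x_2 = (x_2/x_1)·x_1 into the budget: x_1* = m/(p_1 + p_2·(x_2/x_1)).
Numerically x_2/x_1 = 0.992592, so x_1* = 35/(21.2 + 10.92·0.992592) = 1.0924 and x_2* = 0.992592·1.0924 = 1.0843.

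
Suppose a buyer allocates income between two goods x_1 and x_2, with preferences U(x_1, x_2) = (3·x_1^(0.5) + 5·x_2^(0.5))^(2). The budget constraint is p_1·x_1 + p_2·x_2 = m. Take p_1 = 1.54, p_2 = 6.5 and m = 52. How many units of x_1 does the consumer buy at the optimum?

x_1* = 20.3642

With the ratio pinned down, the budget gives x_1* = m/(p_1 + p_2·(x_2/x_1)) and x_2* = (x_2/x_1)·x_1*.
Numerically x_2/x_1 = 0.155924, so x_1* = 52/(1.54 + 6.5·0.155924) = 20.3642.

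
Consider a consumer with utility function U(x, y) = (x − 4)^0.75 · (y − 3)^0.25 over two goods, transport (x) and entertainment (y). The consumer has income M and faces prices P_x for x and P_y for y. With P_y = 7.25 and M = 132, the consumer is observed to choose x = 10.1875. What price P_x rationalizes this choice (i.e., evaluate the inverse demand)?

Let x' = x−4, y' = y−3. MRS = 3·y'/x' = P_x/P_y.
Substituting into the budget: x* = 4 + 0.75·(M − 4·P_x − 3·P_y)/P_x, and y* = 3 + 0.25·(…)/P_y.
Set x* = 10.1875 in the demand function and solve for P_x: P_x = 9.

P_x = 9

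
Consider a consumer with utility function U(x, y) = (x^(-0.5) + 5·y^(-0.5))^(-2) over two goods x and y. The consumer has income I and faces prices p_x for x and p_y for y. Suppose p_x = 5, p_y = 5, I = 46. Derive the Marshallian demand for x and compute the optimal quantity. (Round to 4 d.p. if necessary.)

x* = 2.3445

Numerically y/x = 2.924018, so x* = 46/(5 + 5·2.924018) = 2.3445.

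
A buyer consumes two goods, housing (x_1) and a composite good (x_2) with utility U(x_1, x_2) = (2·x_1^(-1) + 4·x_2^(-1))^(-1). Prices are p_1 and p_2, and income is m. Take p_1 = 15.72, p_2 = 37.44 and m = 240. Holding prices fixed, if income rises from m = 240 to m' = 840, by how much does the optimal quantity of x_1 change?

Δx_1* = 11.993

MU_x_1 ∝ 2·x_1^(-2), MU_x_2 ∝ 4·x_2^(-2), so MRS = (1/2)·(x_2/x_1)^(2) = p_1/p_2.
Hence x_2/x_1 = (2·p_1/p_2)^(1/(2)), i.e. raised to the 0.5 power.
Substitute x_2 = (x_2/x_1)·x_1 into the budget: x_1* = m/(p_1 + p_2·(x_2/x_1)).
Numerically x_2/x_1 = 0.916375, so x_1* = 240/(15.72 + 37.44·0.916375) = 4.7972.
At m' = 840: x_1* = 16.7902. Change: 16.7902 − 4.7972 = 11.993.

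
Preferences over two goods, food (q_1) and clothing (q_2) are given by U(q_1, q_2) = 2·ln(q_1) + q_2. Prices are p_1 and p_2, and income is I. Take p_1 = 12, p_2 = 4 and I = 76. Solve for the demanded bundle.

So q_1*(p_1,p_2) = 2·p_2/p_1, independent of income; and q_2* = (I − 2·p_2)/p_2.
At the given prices: q_1* = 2·4/12 = 0.6667, and q_2* = 17.

q_1* = 0.6667, q_2* = 17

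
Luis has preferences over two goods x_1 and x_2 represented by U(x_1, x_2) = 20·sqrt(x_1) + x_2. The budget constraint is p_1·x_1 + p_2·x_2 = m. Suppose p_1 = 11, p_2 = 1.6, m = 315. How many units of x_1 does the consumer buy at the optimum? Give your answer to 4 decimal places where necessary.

x_1* = 2.1157

Utility is quasi-linear in x_2; the FOC for x_1 is 10/√x_1 = p_1/p_2.
Thus x_1* = (10·p_2/p_1)² — independent of m — with the rest of income spent on x_2.
Plugging in: x_1* = (10·1.6/11)² = 2.1157.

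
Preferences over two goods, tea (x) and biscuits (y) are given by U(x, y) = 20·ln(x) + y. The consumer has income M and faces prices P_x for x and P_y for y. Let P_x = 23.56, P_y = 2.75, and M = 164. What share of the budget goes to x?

share on x = 0.3354

So x*(P_x,P_y) = 20·P_y/P_x, independent of income; and y* = (M − 20·P_y)/P_y.
At the given prices: x* = 20·2.75/23.56 = 2.3345, and y* = 39.6364.
Expenditure on x: 23.56·2.3345 = 55; share = 0.3354.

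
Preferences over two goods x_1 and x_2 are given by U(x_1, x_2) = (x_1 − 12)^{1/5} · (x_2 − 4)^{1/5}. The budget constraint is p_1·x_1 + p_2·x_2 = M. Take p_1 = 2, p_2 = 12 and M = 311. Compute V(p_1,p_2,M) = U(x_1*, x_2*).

V = 3.5884

This is Cobb-Douglas in (x_1−12, x_2−4): tangency gives 0.2·p_2·(x_2−4) = 0.2·p_1·(x_1−12).
After buying the subsistence bundle (12, 4), a share 0.5 of the remaining income goes to x_1: x_1* = 12 + 0.5·(M − 12p_1 − 4p_2)/p_1.
Discretionary income = 311 − 12·2 − 4·12 = 239; x_1* = 12 + 0.5·239/2 = 71.75; x_2* = 4 + 0.5·239/12 = 13.9583.
Utility at the optimum: U(71.75, 13.9583) = 3.5884.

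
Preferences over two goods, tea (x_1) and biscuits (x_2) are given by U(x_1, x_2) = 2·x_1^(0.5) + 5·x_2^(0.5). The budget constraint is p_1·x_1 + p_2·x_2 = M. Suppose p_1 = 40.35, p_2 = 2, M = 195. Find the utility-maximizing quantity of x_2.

x_2* = 96.7328

With the ratio pinned down, the budget gives x_1* = M/(p_1 + p_2·(x_2/x_1)) and x_2* = (x_2/x_1)·x_1*.
Numerically x_2/x_1 = 2543.941406, so x_1* = 195/(40.35 + 2·2543.941406) = 0.038 and x_2* = 2543.941406·0.038 = 96.7328.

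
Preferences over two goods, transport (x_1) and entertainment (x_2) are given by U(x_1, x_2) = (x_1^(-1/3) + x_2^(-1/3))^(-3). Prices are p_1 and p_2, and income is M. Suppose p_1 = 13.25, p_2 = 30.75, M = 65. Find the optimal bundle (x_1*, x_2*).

x_1* = 2.1957, x_2* = 1.1677

MU_x_1 ∝ x_1^(-4/3), MU_x_2 ∝ x_2^(-4/3), so MRS = (x_2/x_1)^(4/3) = p_1/p_2.
Hence x_2/x_1 = (p_1/p_2)^(1/(4/3)), i.e. raised to the 0.75 power.
Substitute x_2 = (x_2/x_1)·x_1 into the budget: x_1* = M/(p_1 + p_2·(x_2/x_1)).
Numerically x_2/x_1 = 0.531836, so x_1* = 65/(13.25 + 30.75·0.531836) = 2.1957 and x_2* = 0.531836·2.1957 = 1.1677.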